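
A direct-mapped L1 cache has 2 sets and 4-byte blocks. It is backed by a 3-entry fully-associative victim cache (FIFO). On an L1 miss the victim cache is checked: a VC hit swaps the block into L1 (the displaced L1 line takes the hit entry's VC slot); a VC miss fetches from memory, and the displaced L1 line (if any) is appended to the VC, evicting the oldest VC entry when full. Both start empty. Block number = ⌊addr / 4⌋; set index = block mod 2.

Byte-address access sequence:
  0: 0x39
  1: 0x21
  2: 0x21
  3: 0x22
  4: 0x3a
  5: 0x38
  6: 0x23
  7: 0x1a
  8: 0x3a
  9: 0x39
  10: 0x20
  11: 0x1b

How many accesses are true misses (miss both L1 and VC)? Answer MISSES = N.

#0 0x39→b14/s0 MISS; vc=[]
#1 0x21→b8/s0 MISS; vc=[14]
#2 0x21→b8/s0 L1-HIT; vc=[14]
#3 0x22→b8/s0 L1-HIT; vc=[14]
#4 0x3a→b14/s0 VC-HIT; vc=[8]
#5 0x38→b14/s0 L1-HIT; vc=[8]
#6 0x23→b8/s0 VC-HIT; vc=[14]
#7 0x1a→b6/s0 MISS; vc=[14,8]
#8 0x3a→b14/s0 VC-HIT; vc=[6,8]
#9 0x39→b14/s0 L1-HIT; vc=[6,8]
#10 0x20→b8/s0 VC-HIT; vc=[6,14]
#11 0x1b→b6/s0 VC-HIT; vc=[8,14]

MISSES = 3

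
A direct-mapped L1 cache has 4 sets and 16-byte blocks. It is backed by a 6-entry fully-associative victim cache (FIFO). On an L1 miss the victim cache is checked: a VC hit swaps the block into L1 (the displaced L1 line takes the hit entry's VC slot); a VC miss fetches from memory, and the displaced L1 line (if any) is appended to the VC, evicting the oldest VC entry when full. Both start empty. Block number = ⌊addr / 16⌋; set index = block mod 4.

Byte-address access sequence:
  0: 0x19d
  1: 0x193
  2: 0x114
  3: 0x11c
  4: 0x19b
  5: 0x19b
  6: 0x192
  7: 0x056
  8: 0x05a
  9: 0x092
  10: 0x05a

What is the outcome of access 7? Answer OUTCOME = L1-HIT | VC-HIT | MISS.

OUTCOME = MISS

#0 0x19d→b25/s1 MISS; vc=[]
#1 0x193→b25/s1 L1-HIT; vc=[]
#2 0x114→b17/s1 MISS; vc=[25]
#3 0x11c→b17/s1 L1-HIT; vc=[25]
#4 0x19b→b25/s1 VC-HIT; vc=[17]
#5 0x19b→b25/s1 L1-HIT; vc=[17]
#6 0x192→b25/s1 L1-HIT; vc=[17]
#7 0x56→b5/s1 MISS; vc=[17,25]
#8 0x5a→b5/s1 L1-HIT; vc=[17,25]
#9 0x92→b9/s1 MISS; vc=[17,25,5]
#10 0x5a→b5/s1 VC-HIT; vc=[17,25,9]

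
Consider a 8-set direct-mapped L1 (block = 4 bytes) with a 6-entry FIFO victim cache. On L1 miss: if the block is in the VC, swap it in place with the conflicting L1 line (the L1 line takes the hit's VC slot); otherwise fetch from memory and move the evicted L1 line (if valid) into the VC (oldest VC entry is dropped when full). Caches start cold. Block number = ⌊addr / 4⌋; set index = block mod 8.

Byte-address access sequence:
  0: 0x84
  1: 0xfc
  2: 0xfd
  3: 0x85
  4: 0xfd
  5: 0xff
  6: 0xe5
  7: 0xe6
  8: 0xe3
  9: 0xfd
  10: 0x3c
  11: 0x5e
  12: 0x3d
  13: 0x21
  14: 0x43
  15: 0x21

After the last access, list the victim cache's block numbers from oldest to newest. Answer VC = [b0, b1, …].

VC = [33, 63, 23, 56, 16]

0: 0x84 (blk 33, set 1) → MISS  vc=[]
1: 0xfc (blk 63, set 7) → MISS  vc=[]
2: 0xfd (blk 63, set 7) → L1-HIT  vc=[]
3: 0x85 (blk 33, set 1) → L1-HIT  vc=[]
4: 0xfd (blk 63, set 7) → L1-HIT  vc=[]
5: 0xff (blk 63, set 7) → L1-HIT  vc=[]
6: 0xe5 (blk 57, set 1) → MISS  vc=[33]
7: 0xe6 (blk 57, set 1) → L1-HIT  vc=[33]
8: 0xe3 (blk 56, set 0) → MISS  vc=[33]
9: 0xfd (blk 63, set 7) → L1-HIT  vc=[33]
10: 0x3c (blk 15, set 7) → MISS  vc=[33, 63]
11: 0x5e (blk 23, set 7) → MISS  vc=[33, 63, 15]
12: 0x3d (blk 15, set 7) → VC-HIT  vc=[33, 63, 23]
13: 0x21 (blk 8, set 0) → MISS  vc=[33, 63, 23, 56]
14: 0x43 (blk 16, set 0) → MISS  vc=[33, 63, 23, 56, 8]
15: 0x21 (blk 8, set 0) → VC-HIT  vc=[33, 63, 23, 56, 16]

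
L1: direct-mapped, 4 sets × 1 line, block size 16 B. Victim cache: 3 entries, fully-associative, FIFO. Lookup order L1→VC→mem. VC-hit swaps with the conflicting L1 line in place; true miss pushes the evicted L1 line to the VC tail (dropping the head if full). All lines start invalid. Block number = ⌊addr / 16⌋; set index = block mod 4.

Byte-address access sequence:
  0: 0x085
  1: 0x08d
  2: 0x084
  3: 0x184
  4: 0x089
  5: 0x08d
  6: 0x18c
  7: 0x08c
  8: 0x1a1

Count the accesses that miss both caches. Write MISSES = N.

0: 0x85 (blk 8, set 0) → MISS  vc=[]
1: 0x8d (blk 8, set 0) → L1-HIT  vc=[]
2: 0x84 (blk 8, set 0) → L1-HIT  vc=[]
3: 0x184 (blk 24, set 0) → MISS  vc=[8]
4: 0x89 (blk 8, set 0) → VC-HIT  vc=[24]
5: 0x8d (blk 8, set 0) → L1-HIT  vc=[24]
6: 0x18c (blk 24, set 0) → VC-HIT  vc=[8]
7: 0x8c (blk 8, set 0) → VC-HIT  vc=[24]
8: 0x1a1 (blk 26, set 2) → MISS  vc=[24]

MISSES = 3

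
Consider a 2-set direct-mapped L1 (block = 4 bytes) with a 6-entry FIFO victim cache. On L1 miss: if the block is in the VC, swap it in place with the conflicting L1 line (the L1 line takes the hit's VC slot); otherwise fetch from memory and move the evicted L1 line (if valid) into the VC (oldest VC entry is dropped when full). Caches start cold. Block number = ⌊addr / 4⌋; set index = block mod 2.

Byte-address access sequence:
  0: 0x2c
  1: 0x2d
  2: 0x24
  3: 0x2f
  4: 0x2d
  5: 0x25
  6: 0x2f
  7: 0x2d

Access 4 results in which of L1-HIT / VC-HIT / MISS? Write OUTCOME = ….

0: 0x2c (blk 11, set 1) → MISS  vc=[]
1: 0x2d (blk 11, set 1) → L1-HIT  vc=[]
2: 0x24 (blk 9, set 1) → MISS  vc=[11]
3: 0x2f (blk 11, set 1) → VC-HIT  vc=[9]
4: 0x2d (blk 11, set 1) → L1-HIT  vc=[9]
5: 0x25 (blk 9, set 1) → VC-HIT  vc=[11]
6: 0x2f (blk 11, set 1) → VC-HIT  vc=[9]
7: 0x2d (blk 11, set 1) → L1-HIT  vc=[9]

OUTCOME = L1-HIT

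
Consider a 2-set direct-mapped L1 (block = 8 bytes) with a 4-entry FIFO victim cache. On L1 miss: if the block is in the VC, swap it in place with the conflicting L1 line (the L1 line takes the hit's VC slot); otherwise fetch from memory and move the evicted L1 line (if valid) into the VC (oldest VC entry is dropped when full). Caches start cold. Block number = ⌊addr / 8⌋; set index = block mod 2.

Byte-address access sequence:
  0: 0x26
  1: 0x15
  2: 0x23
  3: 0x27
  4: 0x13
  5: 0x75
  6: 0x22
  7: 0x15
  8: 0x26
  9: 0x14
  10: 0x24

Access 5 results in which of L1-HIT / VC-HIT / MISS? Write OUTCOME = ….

#0 0x26→b4/s0 MISS; vc=[]
#1 0x15→b2/s0 MISS; vc=[4]
#2 0x23→b4/s0 VC-HIT; vc=[2]
#3 0x27→b4/s0 L1-HIT; vc=[2]
#4 0x13→b2/s0 VC-HIT; vc=[4]
#5 0x75→b14/s0 MISS; vc=[4,2]
#6 0x22→b4/s0 VC-HIT; vc=[14,2]
#7 0x15→b2/s0 VC-HIT; vc=[14,4]
#8 0x26→b4/s0 VC-HIT; vc=[14,2]
#9 0x14→b2/s0 VC-HIT; vc=[14,4]
#10 0x24→b4/s0 VC-HIT; vc=[14,2]

OUTCOME = MISS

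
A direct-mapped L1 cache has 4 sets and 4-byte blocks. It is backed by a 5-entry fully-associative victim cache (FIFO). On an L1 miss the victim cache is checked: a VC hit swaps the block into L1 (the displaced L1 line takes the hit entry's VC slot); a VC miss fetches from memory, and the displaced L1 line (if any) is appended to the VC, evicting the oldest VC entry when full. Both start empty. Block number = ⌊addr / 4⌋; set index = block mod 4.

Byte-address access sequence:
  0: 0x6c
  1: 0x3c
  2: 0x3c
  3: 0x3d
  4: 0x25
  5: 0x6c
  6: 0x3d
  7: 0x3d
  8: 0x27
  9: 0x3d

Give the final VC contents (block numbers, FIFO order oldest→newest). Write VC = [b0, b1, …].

0: 0x6c (blk 27, set 3) → MISS  vc=[]
1: 0x3c (blk 15, set 3) → MISS  vc=[27]
2: 0x3c (blk 15, set 3) → L1-HIT  vc=[27]
3: 0x3d (blk 15, set 3) → L1-HIT  vc=[27]
4: 0x25 (blk 9, set 1) → MISS  vc=[27]
5: 0x6c (blk 27, set 3) → VC-HIT  vc=[15]
6: 0x3d (blk 15, set 3) → VC-HIT  vc=[27]
7: 0x3d (blk 15, set 3) → L1-HIT  vc=[27]
8: 0x27 (blk 9, set 1) → L1-HIT  vc=[27]
9: 0x3d (blk 15, set 3) → L1-HIT  vc=[27]

VC = [27]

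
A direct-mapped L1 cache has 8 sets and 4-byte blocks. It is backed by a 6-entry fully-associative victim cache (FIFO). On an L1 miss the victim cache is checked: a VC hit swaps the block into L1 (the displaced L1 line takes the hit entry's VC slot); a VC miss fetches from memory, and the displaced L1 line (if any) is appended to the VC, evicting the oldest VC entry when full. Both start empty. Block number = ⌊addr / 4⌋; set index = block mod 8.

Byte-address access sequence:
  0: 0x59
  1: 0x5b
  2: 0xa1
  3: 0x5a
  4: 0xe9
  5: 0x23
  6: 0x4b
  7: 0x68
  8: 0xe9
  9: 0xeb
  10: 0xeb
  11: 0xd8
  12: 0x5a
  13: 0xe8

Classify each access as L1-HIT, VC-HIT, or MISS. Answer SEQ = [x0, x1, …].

  [0] addr=0x59 blk=22 s=6: MISS | VC []
  [1] addr=0x5b blk=22 s=6: L1-HIT | VC []
  [2] addr=0xa1 blk=40 s=0: MISS | VC []
  [3] addr=0x5a blk=22 s=6: L1-HIT | VC []
  [4] addr=0xe9 blk=58 s=2: MISS | VC []
  [5] addr=0x23 blk=8 s=0: MISS | VC [40]
  [6] addr=0x4b blk=18 s=2: MISS | VC [40, 58]
  [7] addr=0x68 blk=26 s=2: MISS | VC [40, 58, 18]
  [8] addr=0xe9 blk=58 s=2: VC-HIT | VC [40, 26, 18]
  [9] addr=0xeb blk=58 s=2: L1-HIT | VC [40, 26, 18]
  [10] addr=0xeb blk=58 s=2: L1-HIT | VC [40, 26, 18]
  [11] addr=0xd8 blk=54 s=6: MISS | VC [40, 26, 18, 22]
  [12] addr=0x5a blk=22 s=6: VC-HIT | VC [40, 26, 18, 54]
  [13] addr=0xe8 blk=58 s=2: L1-HIT | VC [40, 26, 18, 54]

SEQ = [MISS, L1-HIT, MISS, L1-HIT, MISS, MISS, MISS, MISS, VC-HIT, L1-HIT, L1-HIT, MISS, VC-HIT, L1-HIT]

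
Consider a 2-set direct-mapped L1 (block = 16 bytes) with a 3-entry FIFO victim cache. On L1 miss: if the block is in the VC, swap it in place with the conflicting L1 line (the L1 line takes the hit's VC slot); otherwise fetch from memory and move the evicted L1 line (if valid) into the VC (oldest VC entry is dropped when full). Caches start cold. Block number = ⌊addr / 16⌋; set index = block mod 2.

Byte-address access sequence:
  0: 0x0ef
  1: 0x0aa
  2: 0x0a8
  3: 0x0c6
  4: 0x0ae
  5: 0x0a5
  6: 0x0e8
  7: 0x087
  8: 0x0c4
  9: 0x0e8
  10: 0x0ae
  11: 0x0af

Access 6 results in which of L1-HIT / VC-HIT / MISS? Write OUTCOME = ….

  [0] addr=0xef blk=14 s=0: MISS | VC []
  [1] addr=0xaa blk=10 s=0: MISS | VC [14]
  [2] addr=0xa8 blk=10 s=0: L1-HIT | VC [14]
  [3] addr=0xc6 blk=12 s=0: MISS | VC [14, 10]
  [4] addr=0xae blk=10 s=0: VC-HIT | VC [14, 12]
  [5] addr=0xa5 blk=10 s=0: L1-HIT | VC [14, 12]
  [6] addr=0xe8 blk=14 s=0: VC-HIT | VC [10, 12]
  [7] addr=0x87 blk=8 s=0: MISS | VC [10, 12, 14]
  [8] addr=0xc4 blk=12 s=0: VC-HIT | VC [10, 8, 14]
  [9] addr=0xe8 blk=14 s=0: VC-HIT | VC [10, 8, 12]
  [10] addr=0xae blk=10 s=0: VC-HIT | VC [14, 8, 12]
  [11] addr=0xaf blk=10 s=0: L1-HIT | VC [14, 8, 12]

OUTCOME = VC-HIT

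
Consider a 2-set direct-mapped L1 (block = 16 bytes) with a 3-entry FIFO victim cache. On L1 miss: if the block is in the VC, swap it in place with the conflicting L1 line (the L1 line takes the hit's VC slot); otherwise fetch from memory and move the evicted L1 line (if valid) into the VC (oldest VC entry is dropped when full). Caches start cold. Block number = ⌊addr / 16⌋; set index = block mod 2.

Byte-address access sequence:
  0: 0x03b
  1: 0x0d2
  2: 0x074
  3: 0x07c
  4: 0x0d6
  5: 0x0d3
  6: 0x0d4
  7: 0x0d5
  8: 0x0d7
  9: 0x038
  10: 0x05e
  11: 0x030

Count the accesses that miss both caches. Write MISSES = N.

MISSES = 4

  [0] addr=0x3b blk=3 s=1: MISS | VC []
  [1] addr=0xd2 blk=13 s=1: MISS | VC [3]
  [2] addr=0x74 blk=7 s=1: MISS | VC [3, 13]
  [3] addr=0x7c blk=7 s=1: L1-HIT | VC [3, 13]
  [4] addr=0xd6 blk=13 s=1: VC-HIT | VC [3, 7]
  [5] addr=0xd3 blk=13 s=1: L1-HIT | VC [3, 7]
  [6] addr=0xd4 blk=13 s=1: L1-HIT | VC [3, 7]
  [7] addr=0xd5 blk=13 s=1: L1-HIT | VC [3, 7]
  [8] addr=0xd7 blk=13 s=1: L1-HIT | VC [3, 7]
  [9] addr=0x38 blk=3 s=1: VC-HIT | VC [13, 7]
  [10] addr=0x5e blk=5 s=1: MISS | VC [13, 7, 3]
  [11] addr=0x30 blk=3 s=1: VC-HIT | VC [13, 7, 5]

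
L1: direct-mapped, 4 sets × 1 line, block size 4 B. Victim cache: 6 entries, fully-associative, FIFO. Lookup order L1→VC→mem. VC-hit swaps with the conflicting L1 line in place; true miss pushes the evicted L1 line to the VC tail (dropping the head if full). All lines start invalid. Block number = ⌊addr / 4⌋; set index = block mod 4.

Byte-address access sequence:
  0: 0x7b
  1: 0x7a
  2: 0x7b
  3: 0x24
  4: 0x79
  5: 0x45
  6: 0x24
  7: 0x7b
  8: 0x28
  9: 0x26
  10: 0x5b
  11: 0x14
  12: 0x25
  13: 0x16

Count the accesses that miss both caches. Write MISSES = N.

MISSES = 6

#0 0x7b→b30/s2 MISS; vc=[]
#1 0x7a→b30/s2 L1-HIT; vc=[]
#2 0x7b→b30/s2 L1-HIT; vc=[]
#3 0x24→b9/s1 MISS; vc=[]
#4 0x79→b30/s2 L1-HIT; vc=[]
#5 0x45→b17/s1 MISS; vc=[9]
#6 0x24→b9/s1 VC-HIT; vc=[17]
#7 0x7b→b30/s2 L1-HIT; vc=[17]
#8 0x28→b10/s2 MISS; vc=[17,30]
#9 0x26→b9/s1 L1-HIT; vc=[17,30]
#10 0x5b→b22/s2 MISS; vc=[17,30,10]
#11 0x14→b5/s1 MISS; vc=[17,30,10,9]
#12 0x25→b9/s1 VC-HIT; vc=[17,30,10,5]
#13 0x16→b5/s1 VC-HIT; vc=[17,30,10,9]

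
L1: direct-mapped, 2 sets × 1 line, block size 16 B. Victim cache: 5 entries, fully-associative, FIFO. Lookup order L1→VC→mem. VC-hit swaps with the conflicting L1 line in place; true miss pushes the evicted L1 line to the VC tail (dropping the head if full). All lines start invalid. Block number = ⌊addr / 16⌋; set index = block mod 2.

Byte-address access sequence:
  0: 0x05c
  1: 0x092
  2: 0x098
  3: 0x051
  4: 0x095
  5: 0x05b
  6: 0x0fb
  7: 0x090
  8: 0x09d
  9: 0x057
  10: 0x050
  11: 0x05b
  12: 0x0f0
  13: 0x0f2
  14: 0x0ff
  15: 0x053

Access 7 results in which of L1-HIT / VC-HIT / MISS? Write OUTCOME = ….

0: 0x5c (blk 5, set 1) → MISS  vc=[]
1: 0x92 (blk 9, set 1) → MISS  vc=[5]
2: 0x98 (blk 9, set 1) → L1-HIT  vc=[5]
3: 0x51 (blk 5, set 1) → VC-HIT  vc=[9]
4: 0x95 (blk 9, set 1) → VC-HIT  vc=[5]
5: 0x5b (blk 5, set 1) → VC-HIT  vc=[9]
6: 0xfb (blk 15, set 1) → MISS  vc=[9, 5]
7: 0x90 (blk 9, set 1) → VC-HIT  vc=[15, 5]
8: 0x9d (blk 9, set 1) → L1-HIT  vc=[15, 5]
9: 0x57 (blk 5, set 1) → VC-HIT  vc=[15, 9]
10: 0x50 (blk 5, set 1) → L1-HIT  vc=[15, 9]
11: 0x5b (blk 5, set 1) → L1-HIT  vc=[15, 9]
12: 0xf0 (blk 15, set 1) → VC-HIT  vc=[5, 9]
13: 0xf2 (blk 15, set 1) → L1-HIT  vc=[5, 9]
14: 0xff (blk 15, set 1) → L1-HIT  vc=[5, 9]
15: 0x53 (blk 5, set 1) → VC-HIT  vc=[15, 9]

OUTCOME = VC-HIT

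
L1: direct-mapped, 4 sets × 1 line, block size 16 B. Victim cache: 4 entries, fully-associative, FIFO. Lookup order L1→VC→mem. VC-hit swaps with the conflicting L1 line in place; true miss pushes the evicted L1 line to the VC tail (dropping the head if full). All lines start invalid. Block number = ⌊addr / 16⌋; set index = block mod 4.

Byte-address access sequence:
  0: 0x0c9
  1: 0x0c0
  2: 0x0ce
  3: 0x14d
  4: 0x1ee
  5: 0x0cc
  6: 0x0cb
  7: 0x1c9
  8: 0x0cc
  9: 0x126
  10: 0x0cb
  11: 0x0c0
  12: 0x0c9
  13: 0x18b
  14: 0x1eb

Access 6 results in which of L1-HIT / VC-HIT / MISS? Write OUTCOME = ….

0: 0xc9 (blk 12, set 0) → MISS  vc=[]
1: 0xc0 (blk 12, set 0) → L1-HIT  vc=[]
2: 0xce (blk 12, set 0) → L1-HIT  vc=[]
3: 0x14d (blk 20, set 0) → MISS  vc=[12]
4: 0x1ee (blk 30, set 2) → MISS  vc=[12]
5: 0xcc (blk 12, set 0) → VC-HIT  vc=[20]
6: 0xcb (blk 12, set 0) → L1-HIT  vc=[20]
7: 0x1c9 (blk 28, set 0) → MISS  vc=[20, 12]
8: 0xcc (blk 12, set 0) → VC-HIT  vc=[20, 28]
9: 0x126 (blk 18, set 2) → MISS  vc=[20, 28, 30]
10: 0xcb (blk 12, set 0) → L1-HIT  vc=[20, 28, 30]
11: 0xc0 (blk 12, set 0) → L1-HIT  vc=[20, 28, 30]
12: 0xc9 (blk 12, set 0) → L1-HIT  vc=[20, 28, 30]
13: 0x18b (blk 24, set 0) → MISS  vc=[20, 28, 30, 12]
14: 0x1eb (blk 30, set 2) → VC-HIT  vc=[20, 28, 18, 12]

OUTCOME = L1-HIT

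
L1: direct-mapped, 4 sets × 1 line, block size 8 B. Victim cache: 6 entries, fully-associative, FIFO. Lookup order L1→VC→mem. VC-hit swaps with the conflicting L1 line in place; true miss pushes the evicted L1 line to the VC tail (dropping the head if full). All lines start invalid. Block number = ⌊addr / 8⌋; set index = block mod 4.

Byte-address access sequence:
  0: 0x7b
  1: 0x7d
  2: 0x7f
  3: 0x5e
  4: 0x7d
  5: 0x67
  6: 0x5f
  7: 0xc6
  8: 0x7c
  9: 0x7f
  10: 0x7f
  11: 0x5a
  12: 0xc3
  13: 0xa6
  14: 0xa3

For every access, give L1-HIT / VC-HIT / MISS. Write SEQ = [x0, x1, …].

SEQ = [MISS, L1-HIT, L1-HIT, MISS, VC-HIT, MISS, VC-HIT, MISS, VC-HIT, L1-HIT, L1-HIT, VC-HIT, L1-HIT, MISS, L1-HIT]

#0 0x7b→b15/s3 MISS; vc=[]
#1 0x7d→b15/s3 L1-HIT; vc=[]
#2 0x7f→b15/s3 L1-HIT; vc=[]
#3 0x5e→b11/s3 MISS; vc=[15]
#4 0x7d→b15/s3 VC-HIT; vc=[11]
#5 0x67→b12/s0 MISS; vc=[11]
#6 0x5f→b11/s3 VC-HIT; vc=[15]
#7 0xc6→b24/s0 MISS; vc=[15,12]
#8 0x7c→b15/s3 VC-HIT; vc=[11,12]
#9 0x7f→b15/s3 L1-HIT; vc=[11,12]
#10 0x7f→b15/s3 L1-HIT; vc=[11,12]
#11 0x5a→b11/s3 VC-HIT; vc=[15,12]
#12 0xc3→b24/s0 L1-HIT; vc=[15,12]
#13 0xa6→b20/s0 MISS; vc=[15,12,24]
#14 0xa3→b20/s0 L1-HIT; vc=[15,12,24]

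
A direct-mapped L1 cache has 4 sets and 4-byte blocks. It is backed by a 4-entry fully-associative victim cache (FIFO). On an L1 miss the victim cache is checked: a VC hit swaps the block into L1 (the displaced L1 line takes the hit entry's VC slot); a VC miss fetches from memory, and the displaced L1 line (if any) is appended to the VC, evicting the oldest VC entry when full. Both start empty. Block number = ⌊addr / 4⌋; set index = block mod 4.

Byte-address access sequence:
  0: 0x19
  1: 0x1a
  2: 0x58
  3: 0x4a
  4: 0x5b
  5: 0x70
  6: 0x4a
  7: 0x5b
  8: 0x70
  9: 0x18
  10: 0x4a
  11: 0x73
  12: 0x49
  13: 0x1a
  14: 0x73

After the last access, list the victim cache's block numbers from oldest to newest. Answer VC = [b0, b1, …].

#0 0x19→b6/s2 MISS; vc=[]
#1 0x1a→b6/s2 L1-HIT; vc=[]
#2 0x58→b22/s2 MISS; vc=[6]
#3 0x4a→b18/s2 MISS; vc=[6,22]
#4 0x5b→b22/s2 VC-HIT; vc=[6,18]
#5 0x70→b28/s0 MISS; vc=[6,18]
#6 0x4a→b18/s2 VC-HIT; vc=[6,22]
#7 0x5b→b22/s2 VC-HIT; vc=[6,18]
#8 0x70→b28/s0 L1-HIT; vc=[6,18]
#9 0x18→b6/s2 VC-HIT; vc=[22,18]
#10 0x4a→b18/s2 VC-HIT; vc=[22,6]
#11 0x73→b28/s0 L1-HIT; vc=[22,6]
#12 0x49→b18/s2 L1-HIT; vc=[22,6]
#13 0x1a→b6/s2 VC-HIT; vc=[22,18]
#14 0x73→b28/s0 L1-HIT; vc=[22,18]

VC = [22, 18]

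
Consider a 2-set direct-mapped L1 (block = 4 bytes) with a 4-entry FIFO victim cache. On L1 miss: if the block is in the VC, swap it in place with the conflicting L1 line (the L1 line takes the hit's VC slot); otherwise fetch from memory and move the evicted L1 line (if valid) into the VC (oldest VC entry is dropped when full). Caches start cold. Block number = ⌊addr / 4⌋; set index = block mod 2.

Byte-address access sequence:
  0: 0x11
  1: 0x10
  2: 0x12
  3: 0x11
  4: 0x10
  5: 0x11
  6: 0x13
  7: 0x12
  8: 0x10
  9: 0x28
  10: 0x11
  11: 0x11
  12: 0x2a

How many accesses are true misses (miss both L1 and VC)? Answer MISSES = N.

0: 0x11 (blk 4, set 0) → MISS  vc=[]
1: 0x10 (blk 4, set 0) → L1-HIT  vc=[]
2: 0x12 (blk 4, set 0) → L1-HIT  vc=[]
3: 0x11 (blk 4, set 0) → L1-HIT  vc=[]
4: 0x10 (blk 4, set 0) → L1-HIT  vc=[]
5: 0x11 (blk 4, set 0) → L1-HIT  vc=[]
6: 0x13 (blk 4, set 0) → L1-HIT  vc=[]
7: 0x12 (blk 4, set 0) → L1-HIT  vc=[]
8: 0x10 (blk 4, set 0) → L1-HIT  vc=[]
9: 0x28 (blk 10, set 0) → MISS  vc=[4]
10: 0x11 (blk 4, set 0) → VC-HIT  vc=[10]
11: 0x11 (blk 4, set 0) → L1-HIT  vc=[10]
12: 0x2a (blk 10, set 0) → VC-HIT  vc=[4]

MISSES = 2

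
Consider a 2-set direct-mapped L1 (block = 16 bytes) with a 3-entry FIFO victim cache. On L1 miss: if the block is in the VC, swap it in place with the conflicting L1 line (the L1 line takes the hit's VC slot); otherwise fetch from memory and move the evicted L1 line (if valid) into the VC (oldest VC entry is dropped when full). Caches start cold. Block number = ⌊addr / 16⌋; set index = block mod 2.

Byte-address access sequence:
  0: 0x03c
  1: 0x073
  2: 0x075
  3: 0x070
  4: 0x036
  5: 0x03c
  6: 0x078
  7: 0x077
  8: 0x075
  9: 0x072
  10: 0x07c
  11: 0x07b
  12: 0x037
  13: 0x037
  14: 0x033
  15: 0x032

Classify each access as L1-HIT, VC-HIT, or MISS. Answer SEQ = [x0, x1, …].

0: 0x3c (blk 3, set 1) → MISS  vc=[]
1: 0x73 (blk 7, set 1) → MISS  vc=[3]
2: 0x75 (blk 7, set 1) → L1-HIT  vc=[3]
3: 0x70 (blk 7, set 1) → L1-HIT  vc=[3]
4: 0x36 (blk 3, set 1) → VC-HIT  vc=[7]
5: 0x3c (blk 3, set 1) → L1-HIT  vc=[7]
6: 0x78 (blk 7, set 1) → VC-HIT  vc=[3]
7: 0x77 (blk 7, set 1) → L1-HIT  vc=[3]
8: 0x75 (blk 7, set 1) → L1-HIT  vc=[3]
9: 0x72 (blk 7, set 1) → L1-HIT  vc=[3]
10: 0x7c (blk 7, set 1) → L1-HIT  vc=[3]
11: 0x7b (blk 7, set 1) → L1-HIT  vc=[3]
12: 0x37 (blk 3, set 1) → VC-HIT  vc=[7]
13: 0x37 (blk 3, set 1) → L1-HIT  vc=[7]
14: 0x33 (blk 3, set 1) → L1-HIT  vc=[7]
15: 0x32 (blk 3, set 1) → L1-HIT  vc=[7]

SEQ = [MISS, MISS, L1-HIT, L1-HIT, VC-HIT, L1-HIT, VC-HIT, L1-HIT, L1-HIT, L1-HIT, L1-HIT, L1-HIT, VC-HIT, L1-HIT, L1-HIT, L1-HIT]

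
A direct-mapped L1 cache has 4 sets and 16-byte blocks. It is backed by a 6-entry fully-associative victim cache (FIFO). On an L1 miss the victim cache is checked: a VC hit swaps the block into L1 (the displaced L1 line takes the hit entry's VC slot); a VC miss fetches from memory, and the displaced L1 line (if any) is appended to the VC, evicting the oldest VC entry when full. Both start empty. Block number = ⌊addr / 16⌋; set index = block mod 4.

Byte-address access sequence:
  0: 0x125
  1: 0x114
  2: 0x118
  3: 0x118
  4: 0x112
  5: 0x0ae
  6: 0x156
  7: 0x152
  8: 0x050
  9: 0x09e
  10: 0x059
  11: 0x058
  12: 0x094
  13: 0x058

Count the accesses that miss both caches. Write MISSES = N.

MISSES = 6

0: 0x125 (blk 18, set 2) → MISS  vc=[]
1: 0x114 (blk 17, set 1) → MISS  vc=[]
2: 0x118 (blk 17, set 1) → L1-HIT  vc=[]
3: 0x118 (blk 17, set 1) → L1-HIT  vc=[]
4: 0x112 (blk 17, set 1) → L1-HIT  vc=[]
5: 0xae (blk 10, set 2) → MISS  vc=[18]
6: 0x156 (blk 21, set 1) → MISS  vc=[18, 17]
7: 0x152 (blk 21, set 1) → L1-HIT  vc=[18, 17]
8: 0x50 (blk 5, set 1) → MISS  vc=[18, 17, 21]
9: 0x9e (blk 9, set 1) → MISS  vc=[18, 17, 21, 5]
10: 0x59 (blk 5, set 1) → VC-HIT  vc=[18, 17, 21, 9]
11: 0x58 (blk 5, set 1) → L1-HIT  vc=[18, 17, 21, 9]
12: 0x94 (blk 9, set 1) → VC-HIT  vc=[18, 17, 21, 5]
13: 0x58 (blk 5, set 1) → VC-HIT  vc=[18, 17, 21, 9]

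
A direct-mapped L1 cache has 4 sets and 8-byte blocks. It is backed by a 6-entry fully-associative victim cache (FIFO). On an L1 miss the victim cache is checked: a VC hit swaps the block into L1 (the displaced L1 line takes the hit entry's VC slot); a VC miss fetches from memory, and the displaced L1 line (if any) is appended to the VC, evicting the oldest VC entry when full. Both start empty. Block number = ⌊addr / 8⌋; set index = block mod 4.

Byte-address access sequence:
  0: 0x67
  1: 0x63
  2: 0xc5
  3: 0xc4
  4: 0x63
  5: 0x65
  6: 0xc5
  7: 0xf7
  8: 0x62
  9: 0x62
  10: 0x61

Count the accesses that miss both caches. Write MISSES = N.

MISSES = 3

#0 0x67→b12/s0 MISS; vc=[]
#1 0x63→b12/s0 L1-HIT; vc=[]
#2 0xc5→b24/s0 MISS; vc=[12]
#3 0xc4→b24/s0 L1-HIT; vc=[12]
#4 0x63→b12/s0 VC-HIT; vc=[24]
#5 0x65→b12/s0 L1-HIT; vc=[24]
#6 0xc5→b24/s0 VC-HIT; vc=[12]
#7 0xf7→b30/s2 MISS; vc=[12]
#8 0x62→b12/s0 VC-HIT; vc=[24]
#9 0x62→b12/s0 L1-HIT; vc=[24]
#10 0x61→b12/s0 L1-HIT; vc=[24]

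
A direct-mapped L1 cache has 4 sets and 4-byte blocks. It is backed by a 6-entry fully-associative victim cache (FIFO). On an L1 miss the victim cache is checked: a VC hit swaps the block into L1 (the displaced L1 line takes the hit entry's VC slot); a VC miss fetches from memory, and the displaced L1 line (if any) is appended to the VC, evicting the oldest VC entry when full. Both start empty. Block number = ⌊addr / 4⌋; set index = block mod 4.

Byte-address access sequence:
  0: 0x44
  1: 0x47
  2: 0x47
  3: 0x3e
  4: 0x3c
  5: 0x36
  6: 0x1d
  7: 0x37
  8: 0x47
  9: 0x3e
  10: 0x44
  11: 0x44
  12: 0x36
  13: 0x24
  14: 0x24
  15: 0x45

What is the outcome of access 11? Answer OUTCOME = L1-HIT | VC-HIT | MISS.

OUTCOME = L1-HIT

0: 0x44 (blk 17, set 1) → MISS  vc=[]
1: 0x47 (blk 17, set 1) → L1-HIT  vc=[]
2: 0x47 (blk 17, set 1) → L1-HIT  vc=[]
3: 0x3e (blk 15, set 3) → MISS  vc=[]
4: 0x3c (blk 15, set 3) → L1-HIT  vc=[]
5: 0x36 (blk 13, set 1) → MISS  vc=[17]
6: 0x1d (blk 7, set 3) → MISS  vc=[17, 15]
7: 0x37 (blk 13, set 1) → L1-HIT  vc=[17, 15]
8: 0x47 (blk 17, set 1) → VC-HIT  vc=[13, 15]
9: 0x3e (blk 15, set 3) → VC-HIT  vc=[13, 7]
10: 0x44 (blk 17, set 1) → L1-HIT  vc=[13, 7]
11: 0x44 (blk 17, set 1) → L1-HIT  vc=[13, 7]
12: 0x36 (blk 13, set 1) → VC-HIT  vc=[17, 7]
13: 0x24 (blk 9, set 1) → MISS  vc=[17, 7, 13]
14: 0x24 (blk 9, set 1) → L1-HIT  vc=[17, 7, 13]
15: 0x45 (blk 17, set 1) → VC-HIT  vc=[9, 7, 13]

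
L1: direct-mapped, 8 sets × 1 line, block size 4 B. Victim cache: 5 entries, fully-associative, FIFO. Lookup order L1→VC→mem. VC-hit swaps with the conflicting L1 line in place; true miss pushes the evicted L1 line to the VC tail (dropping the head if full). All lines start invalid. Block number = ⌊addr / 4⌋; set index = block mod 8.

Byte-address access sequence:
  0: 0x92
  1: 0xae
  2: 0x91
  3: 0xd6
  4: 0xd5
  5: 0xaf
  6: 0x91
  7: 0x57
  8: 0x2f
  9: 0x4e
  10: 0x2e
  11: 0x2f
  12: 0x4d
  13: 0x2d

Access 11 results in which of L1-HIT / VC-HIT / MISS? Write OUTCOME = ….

#0 0x92→b36/s4 MISS; vc=[]
#1 0xae→b43/s3 MISS; vc=[]
#2 0x91→b36/s4 L1-HIT; vc=[]
#3 0xd6→b53/s5 MISS; vc=[]
#4 0xd5→b53/s5 L1-HIT; vc=[]
#5 0xaf→b43/s3 L1-HIT; vc=[]
#6 0x91→b36/s4 L1-HIT; vc=[]
#7 0x57→b21/s5 MISS; vc=[53]
#8 0x2f→b11/s3 MISS; vc=[53,43]
#9 0x4e→b19/s3 MISS; vc=[53,43,11]
#10 0x2e→b11/s3 VC-HIT; vc=[53,43,19]
#11 0x2f→b11/s3 L1-HIT; vc=[53,43,19]
#12 0x4d→b19/s3 VC-HIT; vc=[53,43,11]
#13 0x2d→b11/s3 VC-HIT; vc=[53,43,19]

OUTCOME = L1-HIT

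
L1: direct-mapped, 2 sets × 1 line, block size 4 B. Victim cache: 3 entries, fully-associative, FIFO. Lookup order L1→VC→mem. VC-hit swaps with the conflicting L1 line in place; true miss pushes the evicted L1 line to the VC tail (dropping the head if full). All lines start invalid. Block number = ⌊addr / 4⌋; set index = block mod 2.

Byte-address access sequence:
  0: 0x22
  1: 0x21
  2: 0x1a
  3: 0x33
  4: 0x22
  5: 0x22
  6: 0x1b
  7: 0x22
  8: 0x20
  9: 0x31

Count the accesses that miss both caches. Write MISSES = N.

  [0] addr=0x22 blk=8 s=0: MISS | VC []
  [1] addr=0x21 blk=8 s=0: L1-HIT | VC []
  [2] addr=0x1a blk=6 s=0: MISS | VC [8]
  [3] addr=0x33 blk=12 s=0: MISS | VC [8, 6]
  [4] addr=0x22 blk=8 s=0: VC-HIT | VC [12, 6]
  [5] addr=0x22 blk=8 s=0: L1-HIT | VC [12, 6]
  [6] addr=0x1b blk=6 s=0: VC-HIT | VC [12, 8]
  [7] addr=0x22 blk=8 s=0: VC-HIT | VC [12, 6]
  [8] addr=0x20 blk=8 s=0: L1-HIT | VC [12, 6]
  [9] addr=0x31 blk=12 s=0: VC-HIT | VC [8, 6]

MISSES = 3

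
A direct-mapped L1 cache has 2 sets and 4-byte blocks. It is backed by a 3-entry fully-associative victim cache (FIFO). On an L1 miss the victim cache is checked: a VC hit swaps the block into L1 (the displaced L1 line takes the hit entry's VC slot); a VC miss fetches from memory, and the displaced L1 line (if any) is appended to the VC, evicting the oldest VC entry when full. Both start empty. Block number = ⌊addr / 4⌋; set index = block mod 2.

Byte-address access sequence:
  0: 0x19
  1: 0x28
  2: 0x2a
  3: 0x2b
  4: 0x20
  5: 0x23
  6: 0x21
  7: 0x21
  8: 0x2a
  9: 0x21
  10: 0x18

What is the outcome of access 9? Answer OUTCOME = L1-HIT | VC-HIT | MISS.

OUTCOME = VC-HIT

  [0] addr=0x19 blk=6 s=0: MISS | VC []
  [1] addr=0x28 blk=10 s=0: MISS | VC [6]
  [2] addr=0x2a blk=10 s=0: L1-HIT | VC [6]
  [3] addr=0x2b blk=10 s=0: L1-HIT | VC [6]
  [4] addr=0x20 blk=8 s=0: MISS | VC [6, 10]
  [5] addr=0x23 blk=8 s=0: L1-HIT | VC [6, 10]
  [6] addr=0x21 blk=8 s=0: L1-HIT | VC [6, 10]
  [7] addr=0x21 blk=8 s=0: L1-HIT | VC [6, 10]
  [8] addr=0x2a blk=10 s=0: VC-HIT | VC [6, 8]
  [9] addr=0x21 blk=8 s=0: VC-HIT | VC [6, 10]
  [10] addr=0x18 blk=6 s=0: VC-HIT | VC [8, 10]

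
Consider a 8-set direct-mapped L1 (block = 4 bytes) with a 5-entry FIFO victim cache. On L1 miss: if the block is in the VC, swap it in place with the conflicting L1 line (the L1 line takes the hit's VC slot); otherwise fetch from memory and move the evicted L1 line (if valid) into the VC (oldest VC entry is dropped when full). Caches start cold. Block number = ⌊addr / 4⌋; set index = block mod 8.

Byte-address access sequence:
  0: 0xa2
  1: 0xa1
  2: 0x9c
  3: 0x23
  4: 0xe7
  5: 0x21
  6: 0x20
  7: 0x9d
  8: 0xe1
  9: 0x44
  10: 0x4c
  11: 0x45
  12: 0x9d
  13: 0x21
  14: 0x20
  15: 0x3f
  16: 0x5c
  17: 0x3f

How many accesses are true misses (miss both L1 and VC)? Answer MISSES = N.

  [0] addr=0xa2 blk=40 s=0: MISS | VC []
  [1] addr=0xa1 blk=40 s=0: L1-HIT | VC []
  [2] addr=0x9c blk=39 s=7: MISS | VC []
  [3] addr=0x23 blk=8 s=0: MISS | VC [40]
  [4] addr=0xe7 blk=57 s=1: MISS | VC [40]
  [5] addr=0x21 blk=8 s=0: L1-HIT | VC [40]
  [6] addr=0x20 blk=8 s=0: L1-HIT | VC [40]
  [7] addr=0x9d blk=39 s=7: L1-HIT | VC [40]
  [8] addr=0xe1 blk=56 s=0: MISS | VC [40, 8]
  [9] addr=0x44 blk=17 s=1: MISS | VC [40, 8, 57]
  [10] addr=0x4c blk=19 s=3: MISS | VC [40, 8, 57]
  [11] addr=0x45 blk=17 s=1: L1-HIT | VC [40, 8, 57]
  [12] addr=0x9d blk=39 s=7: L1-HIT | VC [40, 8, 57]
  [13] addr=0x21 blk=8 s=0: VC-HIT | VC [40, 56, 57]
  [14] addr=0x20 blk=8 s=0: L1-HIT | VC [40, 56, 57]
  [15] addr=0x3f blk=15 s=7: MISS | VC [40, 56, 57, 39]
  [16] addr=0x5c blk=23 s=7: MISS | VC [40, 56, 57, 39, 15]
  [17] addr=0x3f blk=15 s=7: VC-HIT | VC [40, 56, 57, 39, 23]

MISSES = 9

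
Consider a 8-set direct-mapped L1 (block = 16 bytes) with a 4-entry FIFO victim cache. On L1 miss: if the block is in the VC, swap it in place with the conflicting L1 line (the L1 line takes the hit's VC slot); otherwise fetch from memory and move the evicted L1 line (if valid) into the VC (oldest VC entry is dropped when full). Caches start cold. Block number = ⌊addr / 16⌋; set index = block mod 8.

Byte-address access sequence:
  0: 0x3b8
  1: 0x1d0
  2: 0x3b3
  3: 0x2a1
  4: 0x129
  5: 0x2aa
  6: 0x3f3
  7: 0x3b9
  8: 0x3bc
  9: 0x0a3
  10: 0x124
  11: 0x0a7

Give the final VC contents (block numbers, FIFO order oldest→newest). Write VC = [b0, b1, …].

  [0] addr=0x3b8 blk=59 s=3: MISS | VC []
  [1] addr=0x1d0 blk=29 s=5: MISS | VC []
  [2] addr=0x3b3 blk=59 s=3: L1-HIT | VC []
  [3] addr=0x2a1 blk=42 s=2: MISS | VC []
  [4] addr=0x129 blk=18 s=2: MISS | VC [42]
  [5] addr=0x2aa blk=42 s=2: VC-HIT | VC [18]
  [6] addr=0x3f3 blk=63 s=7: MISS | VC [18]
  [7] addr=0x3b9 blk=59 s=3: L1-HIT | VC [18]
  [8] addr=0x3bc blk=59 s=3: L1-HIT | VC [18]
  [9] addr=0xa3 blk=10 s=2: MISS | VC [18, 42]
  [10] addr=0x124 blk=18 s=2: VC-HIT | VC [10, 42]
  [11] addr=0xa7 blk=10 s=2: VC-HIT | VC [18, 42]

VC = [18, 42]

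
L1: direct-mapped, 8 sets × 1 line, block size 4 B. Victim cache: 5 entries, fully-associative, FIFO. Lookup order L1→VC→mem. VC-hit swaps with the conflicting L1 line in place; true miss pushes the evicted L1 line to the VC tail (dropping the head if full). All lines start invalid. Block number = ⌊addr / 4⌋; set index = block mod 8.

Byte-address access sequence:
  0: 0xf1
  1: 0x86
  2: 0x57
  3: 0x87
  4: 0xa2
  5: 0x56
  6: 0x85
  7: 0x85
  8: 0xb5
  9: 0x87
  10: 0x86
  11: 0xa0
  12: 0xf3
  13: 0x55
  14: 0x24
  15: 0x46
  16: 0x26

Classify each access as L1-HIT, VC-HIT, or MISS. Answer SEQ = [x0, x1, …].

#0 0xf1→b60/s4 MISS; vc=[]
#1 0x86→b33/s1 MISS; vc=[]
#2 0x57→b21/s5 MISS; vc=[]
#3 0x87→b33/s1 L1-HIT; vc=[]
#4 0xa2→b40/s0 MISS; vc=[]
#5 0x56→b21/s5 L1-HIT; vc=[]
#6 0x85→b33/s1 L1-HIT; vc=[]
#7 0x85→b33/s1 L1-HIT; vc=[]
#8 0xb5→b45/s5 MISS; vc=[21]
#9 0x87→b33/s1 L1-HIT; vc=[21]
#10 0x86→b33/s1 L1-HIT; vc=[21]
#11 0xa0→b40/s0 L1-HIT; vc=[21]
#12 0xf3→b60/s4 L1-HIT; vc=[21]
#13 0x55→b21/s5 VC-HIT; vc=[45]
#14 0x24→b9/s1 MISS; vc=[45,33]
#15 0x46→b17/s1 MISS; vc=[45,33,9]
#16 0x26→b9/s1 VC-HIT; vc=[45,33,17]

SEQ = [MISS, MISS, MISS, L1-HIT, MISS, L1-HIT, L1-HIT, L1-HIT, MISS, L1-HIT, L1-HIT, L1-HIT, L1-HIT, VC-HIT, MISS, MISS, VC-HIT]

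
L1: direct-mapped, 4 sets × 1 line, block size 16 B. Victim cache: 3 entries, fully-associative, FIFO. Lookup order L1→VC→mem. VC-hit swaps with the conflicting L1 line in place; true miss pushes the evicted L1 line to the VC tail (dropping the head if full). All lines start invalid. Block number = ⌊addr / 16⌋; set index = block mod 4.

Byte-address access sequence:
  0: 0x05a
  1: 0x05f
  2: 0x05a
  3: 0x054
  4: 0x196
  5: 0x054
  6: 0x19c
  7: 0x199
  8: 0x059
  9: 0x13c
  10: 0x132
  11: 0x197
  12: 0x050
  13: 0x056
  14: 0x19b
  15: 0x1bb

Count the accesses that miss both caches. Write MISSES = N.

MISSES = 4

0: 0x5a (blk 5, set 1) → MISS  vc=[]
1: 0x5f (blk 5, set 1) → L1-HIT  vc=[]
2: 0x5a (blk 5, set 1) → L1-HIT  vc=[]
3: 0x54 (blk 5, set 1) → L1-HIT  vc=[]
4: 0x196 (blk 25, set 1) → MISS  vc=[5]
5: 0x54 (blk 5, set 1) → VC-HIT  vc=[25]
6: 0x19c (blk 25, set 1) → VC-HIT  vc=[5]
7: 0x199 (blk 25, set 1) → L1-HIT  vc=[5]
8: 0x59 (blk 5, set 1) → VC-HIT  vc=[25]
9: 0x13c (blk 19, set 3) → MISS  vc=[25]
10: 0x132 (blk 19, set 3) → L1-HIT  vc=[25]
11: 0x197 (blk 25, set 1) → VC-HIT  vc=[5]
12: 0x50 (blk 5, set 1) → VC-HIT  vc=[25]
13: 0x56 (blk 5, set 1) → L1-HIT  vc=[25]
14: 0x19b (blk 25, set 1) → VC-HIT  vc=[5]
15: 0x1bb (blk 27, set 3) → MISS  vc=[5, 19]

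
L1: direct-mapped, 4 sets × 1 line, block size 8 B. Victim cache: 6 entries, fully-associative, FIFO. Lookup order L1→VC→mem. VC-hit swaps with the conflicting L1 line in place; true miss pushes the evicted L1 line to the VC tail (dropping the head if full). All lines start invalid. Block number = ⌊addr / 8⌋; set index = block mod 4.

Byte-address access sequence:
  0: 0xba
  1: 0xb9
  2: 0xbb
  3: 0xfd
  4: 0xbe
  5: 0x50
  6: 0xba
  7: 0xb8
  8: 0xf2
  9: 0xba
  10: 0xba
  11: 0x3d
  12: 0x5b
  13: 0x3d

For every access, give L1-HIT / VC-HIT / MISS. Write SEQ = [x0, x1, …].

SEQ = [MISS, L1-HIT, L1-HIT, MISS, VC-HIT, MISS, L1-HIT, L1-HIT, MISS, L1-HIT, L1-HIT, MISS, MISS, VC-HIT]

0: 0xba (blk 23, set 3) → MISS  vc=[]
1: 0xb9 (blk 23, set 3) → L1-HIT  vc=[]
2: 0xbb (blk 23, set 3) → L1-HIT  vc=[]
3: 0xfd (blk 31, set 3) → MISS  vc=[23]
4: 0xbe (blk 23, set 3) → VC-HIT  vc=[31]
5: 0x50 (blk 10, set 2) → MISS  vc=[31]
6: 0xba (blk 23, set 3) → L1-HIT  vc=[31]
7: 0xb8 (blk 23, set 3) → L1-HIT  vc=[31]
8: 0xf2 (blk 30, set 2) → MISS  vc=[31, 10]
9: 0xba (blk 23, set 3) → L1-HIT  vc=[31, 10]
10: 0xba (blk 23, set 3) → L1-HIT  vc=[31, 10]
11: 0x3d (blk 7, set 3) → MISS  vc=[31, 10, 23]
12: 0x5b (blk 11, set 3) → MISS  vc=[31, 10, 23, 7]
13: 0x3d (blk 7, set 3) → VC-HIT  vc=[31, 10, 23, 11]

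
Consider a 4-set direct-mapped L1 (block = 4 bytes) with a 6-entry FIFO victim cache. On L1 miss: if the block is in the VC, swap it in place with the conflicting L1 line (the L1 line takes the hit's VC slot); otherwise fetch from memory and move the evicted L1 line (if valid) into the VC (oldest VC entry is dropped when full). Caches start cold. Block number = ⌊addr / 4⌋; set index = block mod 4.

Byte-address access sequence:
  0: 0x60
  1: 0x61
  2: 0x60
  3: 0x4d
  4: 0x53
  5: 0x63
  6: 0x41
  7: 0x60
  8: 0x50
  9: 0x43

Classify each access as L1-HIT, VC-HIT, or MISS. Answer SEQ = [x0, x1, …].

0: 0x60 (blk 24, set 0) → MISS  vc=[]
1: 0x61 (blk 24, set 0) → L1-HIT  vc=[]
2: 0x60 (blk 24, set 0) → L1-HIT  vc=[]
3: 0x4d (blk 19, set 3) → MISS  vc=[]
4: 0x53 (blk 20, set 0) → MISS  vc=[24]
5: 0x63 (blk 24, set 0) → VC-HIT  vc=[20]
6: 0x41 (blk 16, set 0) → MISS  vc=[20, 24]
7: 0x60 (blk 24, set 0) → VC-HIT  vc=[20, 16]
8: 0x50 (blk 20, set 0) → VC-HIT  vc=[24, 16]
9: 0x43 (blk 16, set 0) → VC-HIT  vc=[24, 20]

SEQ = [MISS, L1-HIT, L1-HIT, MISS, MISS, VC-HIT, MISS, VC-HIT, VC-HIT, VC-HIT]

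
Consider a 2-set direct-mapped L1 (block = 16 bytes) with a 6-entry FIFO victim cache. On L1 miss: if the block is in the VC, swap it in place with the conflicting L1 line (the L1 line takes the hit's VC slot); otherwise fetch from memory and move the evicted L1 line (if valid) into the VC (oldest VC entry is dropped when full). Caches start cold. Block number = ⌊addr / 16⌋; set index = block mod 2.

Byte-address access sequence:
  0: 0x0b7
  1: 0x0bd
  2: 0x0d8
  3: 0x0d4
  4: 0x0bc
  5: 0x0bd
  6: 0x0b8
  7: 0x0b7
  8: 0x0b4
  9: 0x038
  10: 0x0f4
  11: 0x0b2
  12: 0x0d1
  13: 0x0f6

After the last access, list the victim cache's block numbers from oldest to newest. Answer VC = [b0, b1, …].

VC = [11, 13, 3]

  [0] addr=0xb7 blk=11 s=1: MISS | VC []
  [1] addr=0xbd blk=11 s=1: L1-HIT | VC []
  [2] addr=0xd8 blk=13 s=1: MISS | VC [11]
  [3] addr=0xd4 blk=13 s=1: L1-HIT | VC [11]
  [4] addr=0xbc blk=11 s=1: VC-HIT | VC [13]
  [5] addr=0xbd blk=11 s=1: L1-HIT | VC [13]
  [6] addr=0xb8 blk=11 s=1: L1-HIT | VC [13]
  [7] addr=0xb7 blk=11 s=1: L1-HIT | VC [13]
  [8] addr=0xb4 blk=11 s=1: L1-HIT | VC [13]
  [9] addr=0x38 blk=3 s=1: MISS | VC [13, 11]
  [10] addr=0xf4 blk=15 s=1: MISS | VC [13, 11, 3]
  [11] addr=0xb2 blk=11 s=1: VC-HIT | VC [13, 15, 3]
  [12] addr=0xd1 blk=13 s=1: VC-HIT | VC [11, 15, 3]
  [13] addr=0xf6 blk=15 s=1: VC-HIT | VC [11, 13, 3]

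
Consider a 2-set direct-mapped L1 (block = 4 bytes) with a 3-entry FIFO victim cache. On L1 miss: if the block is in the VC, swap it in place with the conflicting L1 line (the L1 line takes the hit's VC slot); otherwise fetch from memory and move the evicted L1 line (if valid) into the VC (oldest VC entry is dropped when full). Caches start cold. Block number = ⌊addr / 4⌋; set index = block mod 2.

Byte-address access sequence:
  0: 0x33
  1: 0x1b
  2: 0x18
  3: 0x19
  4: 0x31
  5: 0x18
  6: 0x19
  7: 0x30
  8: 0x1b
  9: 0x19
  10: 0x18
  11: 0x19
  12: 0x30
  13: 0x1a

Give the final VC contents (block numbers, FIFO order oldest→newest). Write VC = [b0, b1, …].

VC = [12]

0: 0x33 (blk 12, set 0) → MISS  vc=[]
1: 0x1b (blk 6, set 0) → MISS  vc=[12]
2: 0x18 (blk 6, set 0) → L1-HIT  vc=[12]
3: 0x19 (blk 6, set 0) → L1-HIT  vc=[12]
4: 0x31 (blk 12, set 0) → VC-HIT  vc=[6]
5: 0x18 (blk 6, set 0) → VC-HIT  vc=[12]
6: 0x19 (blk 6, set 0) → L1-HIT  vc=[12]
7: 0x30 (blk 12, set 0) → VC-HIT  vc=[6]
8: 0x1b (blk 6, set 0) → VC-HIT  vc=[12]
9: 0x19 (blk 6, set 0) → L1-HIT  vc=[12]
10: 0x18 (blk 6, set 0) → L1-HIT  vc=[12]
11: 0x19 (blk 6, set 0) → L1-HIT  vc=[12]
12: 0x30 (blk 12, set 0) → VC-HIT  vc=[6]
13: 0x1a (blk 6, set 0) → VC-HIT  vc=[12]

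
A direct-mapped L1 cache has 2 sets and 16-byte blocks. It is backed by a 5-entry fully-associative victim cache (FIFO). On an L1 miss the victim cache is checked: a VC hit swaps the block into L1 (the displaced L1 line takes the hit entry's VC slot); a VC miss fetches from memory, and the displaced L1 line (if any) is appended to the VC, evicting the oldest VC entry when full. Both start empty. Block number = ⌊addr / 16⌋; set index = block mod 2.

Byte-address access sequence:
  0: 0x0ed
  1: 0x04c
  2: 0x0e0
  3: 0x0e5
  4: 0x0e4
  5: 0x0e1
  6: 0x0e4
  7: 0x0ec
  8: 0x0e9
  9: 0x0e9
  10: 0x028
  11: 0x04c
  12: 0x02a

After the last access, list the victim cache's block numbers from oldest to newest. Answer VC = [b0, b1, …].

  [0] addr=0xed blk=14 s=0: MISS | VC []
  [1] addr=0x4c blk=4 s=0: MISS | VC [14]
  [2] addr=0xe0 blk=14 s=0: VC-HIT | VC [4]
  [3] addr=0xe5 blk=14 s=0: L1-HIT | VC [4]
  [4] addr=0xe4 blk=14 s=0: L1-HIT | VC [4]
  [5] addr=0xe1 blk=14 s=0: L1-HIT | VC [4]
  [6] addr=0xe4 blk=14 s=0: L1-HIT | VC [4]
  [7] addr=0xec blk=14 s=0: L1-HIT | VC [4]
  [8] addr=0xe9 blk=14 s=0: L1-HIT | VC [4]
  [9] addr=0xe9 blk=14 s=0: L1-HIT | VC [4]
  [10] addr=0x28 blk=2 s=0: MISS | VC [4, 14]
  [11] addr=0x4c blk=4 s=0: VC-HIT | VC [2, 14]
  [12] addr=0x2a blk=2 s=0: VC-HIT | VC [4, 14]

VC = [4, 14]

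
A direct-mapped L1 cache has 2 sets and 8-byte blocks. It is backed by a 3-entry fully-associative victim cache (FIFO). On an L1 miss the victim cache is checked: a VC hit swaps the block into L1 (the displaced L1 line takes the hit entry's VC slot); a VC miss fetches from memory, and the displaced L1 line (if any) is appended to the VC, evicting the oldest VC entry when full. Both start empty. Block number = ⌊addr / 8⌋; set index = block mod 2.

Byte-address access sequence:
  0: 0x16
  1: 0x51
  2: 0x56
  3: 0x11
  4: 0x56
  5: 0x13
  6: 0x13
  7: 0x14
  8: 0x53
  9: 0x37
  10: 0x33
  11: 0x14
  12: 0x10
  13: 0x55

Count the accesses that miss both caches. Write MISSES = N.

0: 0x16 (blk 2, set 0) → MISS  vc=[]
1: 0x51 (blk 10, set 0) → MISS  vc=[2]
2: 0x56 (blk 10, set 0) → L1-HIT  vc=[2]
3: 0x11 (blk 2, set 0) → VC-HIT  vc=[10]
4: 0x56 (blk 10, set 0) → VC-HIT  vc=[2]
5: 0x13 (blk 2, set 0) → VC-HIT  vc=[10]
6: 0x13 (blk 2, set 0) → L1-HIT  vc=[10]
7: 0x14 (blk 2, set 0) → L1-HIT  vc=[10]
8: 0x53 (blk 10, set 0) → VC-HIT  vc=[2]
9: 0x37 (blk 6, set 0) → MISS  vc=[2, 10]
10: 0x33 (blk 6, set 0) → L1-HIT  vc=[2, 10]
11: 0x14 (blk 2, set 0) → VC-HIT  vc=[6, 10]
12: 0x10 (blk 2, set 0) → L1-HIT  vc=[6, 10]
13: 0x55 (blk 10, set 0) → VC-HIT  vc=[6, 2]

MISSES = 3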